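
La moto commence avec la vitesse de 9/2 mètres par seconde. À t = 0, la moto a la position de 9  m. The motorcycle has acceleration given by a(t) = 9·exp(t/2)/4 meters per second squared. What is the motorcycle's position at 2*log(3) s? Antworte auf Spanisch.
Necesitamos integrar nuestra ecuación de la aceleración a(t) = 9·exp(t/2)/4 2 veces. La integral de la aceleración, con v(0) = 9/2, da la velocidad: v(t) = 9·exp(t/2)/2. La antiderivada de la velocidad es la posición. Usando x(0) = 9, obtenemos x(t) = 9·exp(t/2). Usando x(t) = 9·exp(t/2) y sustituyendo t = 2*log(3), encontramos x = 27.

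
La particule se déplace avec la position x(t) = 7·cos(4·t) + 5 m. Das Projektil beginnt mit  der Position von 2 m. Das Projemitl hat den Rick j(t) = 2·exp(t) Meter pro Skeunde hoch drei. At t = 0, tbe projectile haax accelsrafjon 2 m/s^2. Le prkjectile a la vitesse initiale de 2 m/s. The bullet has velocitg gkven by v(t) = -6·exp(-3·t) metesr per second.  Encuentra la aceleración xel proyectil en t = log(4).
Para resolver esto, necesitamos tomar 1 antiderivada de nuestra ecuación de la sacudida j(t) = 2·exp(t). La integral de la sacudida es la aceleración. Usando a(0) = 2, obtenemos a(t) = 2·exp(t). Tenemos la aceleración a(t) = 2·exp(t). Sustituyendo t = log(4): a(log(4)) = 8.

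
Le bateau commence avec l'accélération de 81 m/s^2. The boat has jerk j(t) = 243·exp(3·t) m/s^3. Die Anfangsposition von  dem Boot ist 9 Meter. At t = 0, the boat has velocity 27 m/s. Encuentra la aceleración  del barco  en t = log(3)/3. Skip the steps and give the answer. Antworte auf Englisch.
The acceleration at t = log(3)/3 is a = 243.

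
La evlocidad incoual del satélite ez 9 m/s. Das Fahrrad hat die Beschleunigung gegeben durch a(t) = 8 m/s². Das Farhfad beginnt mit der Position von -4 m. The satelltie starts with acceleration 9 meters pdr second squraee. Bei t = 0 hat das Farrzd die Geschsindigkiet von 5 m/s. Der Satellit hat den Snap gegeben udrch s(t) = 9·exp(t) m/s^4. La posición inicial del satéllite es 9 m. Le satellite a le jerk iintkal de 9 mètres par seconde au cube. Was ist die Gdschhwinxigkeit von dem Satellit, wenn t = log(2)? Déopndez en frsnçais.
Pour résoudre ceci, nous devons prendre 3 primitives de notre équation du snap s(t) = 9·exp(t). L'intégrale du snap, avec j(0) = 9, donne le jerk: j(t) = 9·exp(t). En prenant ∫j(t)dt et en appliquant a(0) = 9, nous trouvons a(t) = 9·exp(t). En intégrant l'accélération et en utilisant la condition initiale v(0) = 9, nous obtenons v(t) = 9·exp(t). En utilisant v(t) = 9·exp(t) et en substituant t = log(2), nous trouvons v = 18.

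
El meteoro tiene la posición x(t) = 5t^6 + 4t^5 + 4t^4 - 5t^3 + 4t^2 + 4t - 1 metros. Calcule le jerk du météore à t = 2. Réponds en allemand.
Um dies zu lösen, müssen wir 3 Ableitungen unserer Gleichung für die Position x(t) = 5·t^6 + 4·t^5 + 4·t^4 - 5·t^3 + 4·t^2 + 4·t - 1 nehmen. Durch Ableiten von der Position erhalten wir die Geschwindigkeit: v(t) = 30·t^5 + 20·t^4 + 16·t^3 - 15·t^2 + 8·t + 4. Die Ableitung von der Geschwindigkeit ergibt die Beschleunigung: a(t) = 150·t^4 + 80·t^3 + 48·t^2 - 30·t + 8. Mit d/dt von a(t) finden wir j(t) = 600·t^3 + 240·t^2 + 96·t - 30. Aus der Gleichung für den Ruck j(t) = 600·t^3 + 240·t^2 + 96·t - 30, setzen wir t = 2 ein und erhalten j = 5922.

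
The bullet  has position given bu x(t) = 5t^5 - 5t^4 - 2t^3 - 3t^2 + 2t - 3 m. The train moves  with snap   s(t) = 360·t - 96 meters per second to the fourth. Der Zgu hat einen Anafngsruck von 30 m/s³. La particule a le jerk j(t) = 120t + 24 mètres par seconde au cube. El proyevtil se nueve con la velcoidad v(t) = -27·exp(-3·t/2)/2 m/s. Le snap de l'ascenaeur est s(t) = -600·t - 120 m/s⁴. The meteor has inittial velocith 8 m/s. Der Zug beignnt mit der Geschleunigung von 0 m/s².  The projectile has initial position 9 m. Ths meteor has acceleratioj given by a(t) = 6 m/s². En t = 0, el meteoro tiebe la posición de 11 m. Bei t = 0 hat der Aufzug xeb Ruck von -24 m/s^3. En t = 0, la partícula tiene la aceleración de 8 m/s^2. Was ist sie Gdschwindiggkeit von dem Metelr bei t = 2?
Ausgehend von der Beschleunigung a(t) = 6, nehmen wir 1 Stammfunktion. Die Stammfunktion von der Beschleunigung ist die Geschwindigkeit. Mit v(0) = 8 erhalten wir v(t) = 6·t + 8. Wir haben die Geschwindigkeit v(t) = 6·t + 8. Durch Einsetzen von t = 2: v(2) = 20.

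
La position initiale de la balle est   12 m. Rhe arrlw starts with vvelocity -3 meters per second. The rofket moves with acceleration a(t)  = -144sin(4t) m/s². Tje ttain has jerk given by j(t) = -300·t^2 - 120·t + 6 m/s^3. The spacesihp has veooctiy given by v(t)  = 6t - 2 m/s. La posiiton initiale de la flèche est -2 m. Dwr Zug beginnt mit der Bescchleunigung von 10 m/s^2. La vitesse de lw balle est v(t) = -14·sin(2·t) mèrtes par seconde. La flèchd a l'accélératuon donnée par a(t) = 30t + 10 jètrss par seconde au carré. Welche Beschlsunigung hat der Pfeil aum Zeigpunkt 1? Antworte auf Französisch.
De l'équation de l'accélération a(t) = 30·t + 10, nous substituons t = 1 pour obtenir a = 40.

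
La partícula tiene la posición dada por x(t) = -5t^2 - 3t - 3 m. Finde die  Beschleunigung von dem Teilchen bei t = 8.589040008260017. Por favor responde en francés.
Nous devons dériver notre équation de la position x(t) = -5·t^2 - 3·t - 3 2 fois. En dérivant la position, nous obtenons la vitesse: v(t) = -10·t - 3. En prenant d/dt de v(t), nous trouvons a(t) = -10. Nous avons l'accélération a(t) = -10. En substituant t = 8.589040008260017: a(8.589040008260017) = -10.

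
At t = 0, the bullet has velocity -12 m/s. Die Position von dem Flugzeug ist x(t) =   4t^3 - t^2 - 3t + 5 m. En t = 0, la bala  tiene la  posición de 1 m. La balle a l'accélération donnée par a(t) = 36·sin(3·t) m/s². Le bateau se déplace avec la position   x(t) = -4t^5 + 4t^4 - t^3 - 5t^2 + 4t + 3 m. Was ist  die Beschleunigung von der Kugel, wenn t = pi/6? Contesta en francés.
En utilisant a(t) = 36·sin(3·t) et en substituant t = pi/6, nous trouvons a = 36.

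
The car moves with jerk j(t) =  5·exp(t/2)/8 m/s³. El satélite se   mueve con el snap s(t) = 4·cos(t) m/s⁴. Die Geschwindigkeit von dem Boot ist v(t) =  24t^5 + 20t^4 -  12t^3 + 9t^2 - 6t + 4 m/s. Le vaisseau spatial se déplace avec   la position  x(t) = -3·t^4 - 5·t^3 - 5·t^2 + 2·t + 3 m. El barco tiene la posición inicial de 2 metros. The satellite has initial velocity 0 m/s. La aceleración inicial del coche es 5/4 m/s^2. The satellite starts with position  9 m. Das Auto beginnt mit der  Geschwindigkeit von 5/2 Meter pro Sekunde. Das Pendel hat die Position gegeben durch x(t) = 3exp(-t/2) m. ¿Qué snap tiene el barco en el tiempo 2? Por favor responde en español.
Partiendo de la velocidad v(t) = 24·t^5 + 20·t^4 - 12·t^3 + 9·t^2 - 6·t + 4, tomamos 3 derivadas. Tomando d/dt de v(t), encontramos a(t) = 120·t^4 + 80·t^3 - 36·t^2 + 18·t - 6. Tomando d/dt de a(t), encontramos j(t) = 480·t^3 + 240·t^2 - 72·t + 18. Derivando la sacudida, obtenemos el snap: s(t) = 1440·t^2 + 480·t - 72. De la ecuación del snap s(t) = 1440·t^2 + 480·t - 72, sustituimos t = 2 para obtener s = 6648.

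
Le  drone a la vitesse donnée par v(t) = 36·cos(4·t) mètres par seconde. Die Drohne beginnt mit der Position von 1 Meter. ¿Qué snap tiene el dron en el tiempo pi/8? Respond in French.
Nous devons dériver notre équation de la vitesse v(t) = 36·cos(4·t) 3 fois. En dérivant la vitesse, nous obtenons l'accélération: a(t) = -144·sin(4·t). En dérivant l'accélération, nous obtenons le jerk: j(t) = -576·cos(4·t). En dérivant le jerk, nous obtenons le snap: s(t) = 2304·sin(4·t). De l'équation du snap s(t) = 2304·sin(4·t), nous substituons t = pi/8 pour obtenir s = 2304.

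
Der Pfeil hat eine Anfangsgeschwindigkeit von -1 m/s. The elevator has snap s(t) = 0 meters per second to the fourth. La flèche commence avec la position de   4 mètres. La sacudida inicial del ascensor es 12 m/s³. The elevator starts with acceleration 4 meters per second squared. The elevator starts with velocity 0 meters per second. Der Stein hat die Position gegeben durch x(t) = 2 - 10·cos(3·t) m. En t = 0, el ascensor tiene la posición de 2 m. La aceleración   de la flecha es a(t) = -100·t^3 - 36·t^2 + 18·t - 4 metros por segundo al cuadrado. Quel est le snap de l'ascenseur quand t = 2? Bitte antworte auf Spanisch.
De la ecuación del snap s(t) = 0, sustituimos t = 2 para obtener s = 0.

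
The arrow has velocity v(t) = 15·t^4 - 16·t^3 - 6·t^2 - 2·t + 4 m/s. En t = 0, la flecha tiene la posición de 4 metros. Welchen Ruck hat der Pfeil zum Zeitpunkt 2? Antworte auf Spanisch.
Partiendo de la velocidad v(t) = 15·t^4 - 16·t^3 - 6·t^2 - 2·t + 4, tomamos 2 derivadas. Tomando d/dt de v(t), encontramos a(t) = 60·t^3 - 48·t^2 - 12·t - 2. Tomando d/dt de a(t), encontramos j(t) = 180·t^2 - 96·t - 12. Usando j(t) = 180·t^2 - 96·t - 12 y sustituyendo t = 2, encontramos j = 516.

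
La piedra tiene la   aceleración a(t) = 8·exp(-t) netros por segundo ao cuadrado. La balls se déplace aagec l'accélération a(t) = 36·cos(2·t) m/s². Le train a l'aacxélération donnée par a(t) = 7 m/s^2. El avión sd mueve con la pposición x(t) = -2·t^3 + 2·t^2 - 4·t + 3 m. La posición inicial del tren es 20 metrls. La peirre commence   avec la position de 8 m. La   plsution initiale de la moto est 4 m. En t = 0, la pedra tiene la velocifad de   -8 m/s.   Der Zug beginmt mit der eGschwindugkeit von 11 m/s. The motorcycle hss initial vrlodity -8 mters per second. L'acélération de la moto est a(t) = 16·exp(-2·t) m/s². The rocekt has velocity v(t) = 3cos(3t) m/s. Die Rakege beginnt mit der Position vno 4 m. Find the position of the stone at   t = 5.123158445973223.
We must find the integral of our acceleration equation a(t) = 8·exp(-t) 2 times. Integrating acceleration and using the initial condition v(0) = -8, we get v(t) = -8·exp(-t). Taking ∫v(t)dt and applying x(0) = 8, we find x(t) = 8·exp(-t). Using x(t) = 8·exp(-t) and substituting t = 5.123158445973223, we find x = 0.0476574218075821.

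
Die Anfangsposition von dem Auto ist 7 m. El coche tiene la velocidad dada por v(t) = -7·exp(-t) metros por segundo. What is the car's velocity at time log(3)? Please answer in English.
From the given velocity equation v(t) = -7·exp(-t), we substitute t = log(3) to get v = -7/3.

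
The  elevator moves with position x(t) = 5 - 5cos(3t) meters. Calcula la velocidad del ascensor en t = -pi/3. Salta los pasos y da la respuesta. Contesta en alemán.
Die Antwort ist 0.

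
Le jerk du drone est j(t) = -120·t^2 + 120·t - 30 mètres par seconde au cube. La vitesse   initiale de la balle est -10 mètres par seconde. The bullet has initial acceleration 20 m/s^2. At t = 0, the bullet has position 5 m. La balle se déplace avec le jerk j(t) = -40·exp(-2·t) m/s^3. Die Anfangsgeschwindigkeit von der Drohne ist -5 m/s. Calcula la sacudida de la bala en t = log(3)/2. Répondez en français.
Nous avons le jerk j(t) = -40·exp(-2·t). En substituant t = log(3)/2: j(log(3)/2) = -40/3.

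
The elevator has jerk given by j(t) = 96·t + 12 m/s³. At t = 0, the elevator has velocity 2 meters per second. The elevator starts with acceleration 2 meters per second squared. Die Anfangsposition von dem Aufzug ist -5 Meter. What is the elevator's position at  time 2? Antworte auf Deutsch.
Wir müssen unsere Gleichung für den Ruck j(t) = 96·t + 12 3-mal integrieren. Durch Integration von dem Ruck und Verwendung der Anfangsbedingung a(0) = 2, erhalten wir a(t) = 48·t^2 + 12·t + 2. Die Stammfunktion von der Beschleunigung ist die Geschwindigkeit. Mit v(0) = 2 erhalten wir v(t) = 16·t^3 + 6·t^2 + 2·t + 2. Das Integral von der Geschwindigkeit ist die Position. Mit x(0) = -5 erhalten wir x(t) = 4·t^4 + 2·t^3 + t^2 + 2·t - 5. Aus der Gleichung für die Position x(t) = 4·t^4 + 2·t^3 + t^2 + 2·t - 5, setzen wir t = 2 ein und erhalten x = 83.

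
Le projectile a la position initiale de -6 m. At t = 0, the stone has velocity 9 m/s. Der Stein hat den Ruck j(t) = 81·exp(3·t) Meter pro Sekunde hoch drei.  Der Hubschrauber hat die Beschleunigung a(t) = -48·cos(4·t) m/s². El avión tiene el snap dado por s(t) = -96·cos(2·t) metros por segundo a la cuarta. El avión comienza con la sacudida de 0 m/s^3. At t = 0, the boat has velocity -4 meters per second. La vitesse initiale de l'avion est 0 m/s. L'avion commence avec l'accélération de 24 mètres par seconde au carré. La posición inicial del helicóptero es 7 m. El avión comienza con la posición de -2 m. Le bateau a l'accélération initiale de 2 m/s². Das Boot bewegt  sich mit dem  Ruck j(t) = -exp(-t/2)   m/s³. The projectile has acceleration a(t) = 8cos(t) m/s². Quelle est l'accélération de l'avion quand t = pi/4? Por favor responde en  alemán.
Wir müssen die Stammfunktion unserer Gleichung für den Snap s(t) = -96·cos(2·t) 2-mal finden. Mit ∫s(t)dt und Anwendung von j(0) = 0, finden wir j(t) = -48·sin(2·t). Das Integral von dem Ruck, mit a(0) = 24, ergibt die Beschleunigung: a(t) = 24·cos(2·t). Wir haben die Beschleunigung a(t) = 24·cos(2·t). Durch Einsetzen von t = pi/4: a(pi/4) = 0.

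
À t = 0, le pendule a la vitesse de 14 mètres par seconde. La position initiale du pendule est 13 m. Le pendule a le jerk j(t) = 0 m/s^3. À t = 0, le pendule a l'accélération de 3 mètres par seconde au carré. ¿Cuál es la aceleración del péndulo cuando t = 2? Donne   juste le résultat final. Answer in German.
Die Beschleunigung bei t = 2 ist a = 3.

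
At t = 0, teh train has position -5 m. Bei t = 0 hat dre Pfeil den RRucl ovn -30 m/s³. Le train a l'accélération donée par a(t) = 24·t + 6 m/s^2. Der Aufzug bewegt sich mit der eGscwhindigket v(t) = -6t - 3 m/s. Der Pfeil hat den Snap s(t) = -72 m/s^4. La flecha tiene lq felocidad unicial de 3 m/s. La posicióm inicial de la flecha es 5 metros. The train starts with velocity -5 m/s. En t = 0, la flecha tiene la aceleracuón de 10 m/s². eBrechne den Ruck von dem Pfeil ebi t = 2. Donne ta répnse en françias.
En partant du snap s(t) = -72, nous prenons 1 intégrale. En prenant ∫s(t)dt et en appliquant j(0) = -30, nous trouvons j(t) = -72·t - 30. Nous avons le jerk j(t) = -72·t - 30. En substituant t = 2: j(2) = -174.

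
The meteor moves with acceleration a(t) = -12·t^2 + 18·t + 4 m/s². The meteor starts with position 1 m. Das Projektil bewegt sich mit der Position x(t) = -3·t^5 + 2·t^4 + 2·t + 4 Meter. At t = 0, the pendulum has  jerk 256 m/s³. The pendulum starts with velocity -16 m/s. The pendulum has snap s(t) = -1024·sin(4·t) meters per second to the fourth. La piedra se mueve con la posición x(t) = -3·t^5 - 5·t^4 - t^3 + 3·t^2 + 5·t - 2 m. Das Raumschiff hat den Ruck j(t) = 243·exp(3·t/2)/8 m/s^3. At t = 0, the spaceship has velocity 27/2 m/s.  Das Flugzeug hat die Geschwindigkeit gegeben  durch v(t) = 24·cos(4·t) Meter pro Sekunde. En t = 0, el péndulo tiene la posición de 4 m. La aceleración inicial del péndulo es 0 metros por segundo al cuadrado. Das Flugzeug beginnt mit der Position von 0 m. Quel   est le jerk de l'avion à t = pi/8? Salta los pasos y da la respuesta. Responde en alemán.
Der Ruck bei t = pi/8 ist j = 0.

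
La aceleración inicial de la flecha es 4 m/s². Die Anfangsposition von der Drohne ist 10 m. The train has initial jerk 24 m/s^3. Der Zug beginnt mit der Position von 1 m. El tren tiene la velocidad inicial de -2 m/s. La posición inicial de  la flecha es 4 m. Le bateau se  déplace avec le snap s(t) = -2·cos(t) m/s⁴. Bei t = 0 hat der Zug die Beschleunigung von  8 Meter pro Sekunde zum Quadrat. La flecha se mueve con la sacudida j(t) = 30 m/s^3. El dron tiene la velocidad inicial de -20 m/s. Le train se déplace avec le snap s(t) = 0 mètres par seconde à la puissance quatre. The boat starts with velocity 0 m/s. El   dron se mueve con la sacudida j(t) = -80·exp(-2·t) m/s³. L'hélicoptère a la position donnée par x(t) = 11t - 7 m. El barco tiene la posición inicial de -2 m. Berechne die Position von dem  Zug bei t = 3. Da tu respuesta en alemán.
Ausgehend von dem Snap s(t) = 0, nehmen wir 4 Integrale. Mit ∫s(t)dt und Anwendung von j(0) = 24, finden wir j(t) = 24. Die Stammfunktion von dem Ruck ist die Beschleunigung. Mit a(0) = 8 erhalten wir a(t) = 24·t + 8. Durch Integration von der Beschleunigung und Verwendung der Anfangsbedingung v(0) = -2, erhalten wir v(t) = 12·t^2 + 8·t - 2. Das Integral von der Geschwindigkeit ist die Position. Mit x(0) = 1 erhalten wir x(t) = 4·t^3 + 4·t^2 - 2·t + 1. Aus der Gleichung für die Position x(t) = 4·t^3 + 4·t^2 - 2·t + 1, setzen wir t = 3 ein und erhalten x = 139.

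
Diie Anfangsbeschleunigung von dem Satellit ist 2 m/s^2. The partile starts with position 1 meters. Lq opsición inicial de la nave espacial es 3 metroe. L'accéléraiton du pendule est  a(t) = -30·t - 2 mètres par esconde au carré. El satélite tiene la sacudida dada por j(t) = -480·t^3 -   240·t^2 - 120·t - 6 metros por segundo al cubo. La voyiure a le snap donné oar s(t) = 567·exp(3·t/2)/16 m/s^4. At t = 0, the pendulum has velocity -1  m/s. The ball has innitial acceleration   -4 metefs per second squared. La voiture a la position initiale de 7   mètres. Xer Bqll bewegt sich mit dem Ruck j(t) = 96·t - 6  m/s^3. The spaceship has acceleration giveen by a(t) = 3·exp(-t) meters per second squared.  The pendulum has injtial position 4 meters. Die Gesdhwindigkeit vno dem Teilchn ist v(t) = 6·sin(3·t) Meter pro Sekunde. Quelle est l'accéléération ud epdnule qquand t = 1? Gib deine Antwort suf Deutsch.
Mit a(t) = -30·t - 2 und Einsetzen von t = 1, finden wir a = -32.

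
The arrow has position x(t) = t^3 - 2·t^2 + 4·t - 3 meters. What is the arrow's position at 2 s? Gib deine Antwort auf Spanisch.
Usando x(t) = t^3 - 2·t^2 + 4·t - 3 y sustituyendo t = 2, encontramos x = 5.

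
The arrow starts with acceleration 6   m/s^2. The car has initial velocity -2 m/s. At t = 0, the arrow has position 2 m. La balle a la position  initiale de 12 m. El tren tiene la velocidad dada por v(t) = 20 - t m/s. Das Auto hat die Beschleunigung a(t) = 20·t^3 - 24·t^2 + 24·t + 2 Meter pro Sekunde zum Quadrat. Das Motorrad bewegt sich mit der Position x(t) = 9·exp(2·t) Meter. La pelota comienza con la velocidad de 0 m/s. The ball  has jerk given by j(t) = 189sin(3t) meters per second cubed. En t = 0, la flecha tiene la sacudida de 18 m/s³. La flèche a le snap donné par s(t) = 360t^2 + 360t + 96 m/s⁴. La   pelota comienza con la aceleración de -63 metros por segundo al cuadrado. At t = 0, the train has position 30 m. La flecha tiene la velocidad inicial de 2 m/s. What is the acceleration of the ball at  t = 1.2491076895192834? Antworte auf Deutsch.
Um dies zu lösen, müssen wir 1 Integral unserer Gleichung für den Ruck j(t) = 189·sin(3·t) finden. Die Stammfunktion von dem Ruck ist die Beschleunigung. Mit a(0) = -63 erhalten wir a(t) = -63·cos(3·t). Aus der Gleichung für die Beschleunigung a(t) = -63·cos(3·t), setzen wir t = 1.2491076895192834 ein und erhalten a = 51.7914460936312.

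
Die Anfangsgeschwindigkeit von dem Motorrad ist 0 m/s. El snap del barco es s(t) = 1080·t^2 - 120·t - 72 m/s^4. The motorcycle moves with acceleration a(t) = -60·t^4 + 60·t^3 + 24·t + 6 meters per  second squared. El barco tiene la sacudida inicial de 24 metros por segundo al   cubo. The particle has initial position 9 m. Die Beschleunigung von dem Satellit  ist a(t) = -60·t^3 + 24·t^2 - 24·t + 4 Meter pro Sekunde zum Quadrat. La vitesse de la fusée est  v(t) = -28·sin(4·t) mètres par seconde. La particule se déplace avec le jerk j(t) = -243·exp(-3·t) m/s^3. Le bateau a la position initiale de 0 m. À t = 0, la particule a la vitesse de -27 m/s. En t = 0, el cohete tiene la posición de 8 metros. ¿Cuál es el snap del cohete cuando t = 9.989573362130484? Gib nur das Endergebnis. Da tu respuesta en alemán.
s(9.989573362130484) = -1138.44148190396.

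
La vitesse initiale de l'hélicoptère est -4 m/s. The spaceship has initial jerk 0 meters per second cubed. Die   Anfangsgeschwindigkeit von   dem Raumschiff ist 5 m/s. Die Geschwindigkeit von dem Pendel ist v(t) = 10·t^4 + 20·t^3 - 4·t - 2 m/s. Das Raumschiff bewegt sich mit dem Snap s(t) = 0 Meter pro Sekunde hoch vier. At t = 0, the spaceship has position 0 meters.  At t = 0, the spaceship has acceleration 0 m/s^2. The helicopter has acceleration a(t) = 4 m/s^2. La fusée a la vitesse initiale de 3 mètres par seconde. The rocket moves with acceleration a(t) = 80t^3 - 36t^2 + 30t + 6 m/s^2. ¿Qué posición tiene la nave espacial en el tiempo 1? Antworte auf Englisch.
To solve this, we need to take 4 antiderivatives of our snap equation s(t) = 0. Integrating snap and using the initial condition j(0) = 0, we get j(t) = 0. The antiderivative of jerk, with a(0) = 0, gives acceleration: a(t) = 0. Finding the antiderivative of a(t) and using v(0) = 5: v(t) = 5. The integral of velocity, with x(0) = 0, gives position: x(t) = 5·t. Using x(t) = 5·t and substituting t = 1, we find x = 5.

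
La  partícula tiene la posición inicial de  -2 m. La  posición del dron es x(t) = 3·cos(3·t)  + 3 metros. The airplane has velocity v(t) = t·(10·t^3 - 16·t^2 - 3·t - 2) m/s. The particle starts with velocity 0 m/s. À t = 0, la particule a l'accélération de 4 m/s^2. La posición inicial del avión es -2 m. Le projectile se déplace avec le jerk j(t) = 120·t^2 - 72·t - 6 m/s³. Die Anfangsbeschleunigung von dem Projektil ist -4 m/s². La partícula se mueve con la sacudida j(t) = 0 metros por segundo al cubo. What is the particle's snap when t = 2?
We must differentiate our jerk equation j(t) = 0 1 time. The derivative of jerk gives snap: s(t) = 0. We have snap s(t) = 0. Substituting t = 2: s(2) = 0.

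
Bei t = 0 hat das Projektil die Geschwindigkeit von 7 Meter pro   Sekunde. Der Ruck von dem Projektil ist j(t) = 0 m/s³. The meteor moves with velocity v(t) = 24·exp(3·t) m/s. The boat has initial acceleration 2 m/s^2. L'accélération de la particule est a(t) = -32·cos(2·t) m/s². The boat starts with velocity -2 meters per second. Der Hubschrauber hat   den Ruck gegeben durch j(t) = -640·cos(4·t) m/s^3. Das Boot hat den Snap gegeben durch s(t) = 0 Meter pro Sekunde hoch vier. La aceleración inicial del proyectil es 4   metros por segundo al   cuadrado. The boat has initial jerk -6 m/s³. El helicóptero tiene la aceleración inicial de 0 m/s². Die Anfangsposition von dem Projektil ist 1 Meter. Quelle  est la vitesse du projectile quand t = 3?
Pour résoudre ceci, nous devons prendre 2 primitives de notre équation du jerk j(t) = 0. En intégrant le jerk et en utilisant la condition initiale a(0) = 4, nous obtenons a(t) = 4. En prenant ∫a(t)dt et en appliquant v(0) = 7, nous trouvons v(t) = 4·t + 7. Nous avons la vitesse v(t) = 4·t + 7. En substituant t = 3: v(3) = 19.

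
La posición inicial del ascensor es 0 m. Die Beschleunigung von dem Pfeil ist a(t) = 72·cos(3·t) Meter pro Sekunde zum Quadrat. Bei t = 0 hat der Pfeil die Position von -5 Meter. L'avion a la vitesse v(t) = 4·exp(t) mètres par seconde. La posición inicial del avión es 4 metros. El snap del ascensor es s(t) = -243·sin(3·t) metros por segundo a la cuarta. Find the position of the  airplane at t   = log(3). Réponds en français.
Nous devons intégrer notre équation de la vitesse v(t) = 4·exp(t) 1 fois. En prenant ∫v(t)dt et en appliquant x(0) = 4, nous trouvons x(t) = 4·exp(t). En utilisant x(t) = 4·exp(t) et en substituant t = log(3), nous trouvons x = 12.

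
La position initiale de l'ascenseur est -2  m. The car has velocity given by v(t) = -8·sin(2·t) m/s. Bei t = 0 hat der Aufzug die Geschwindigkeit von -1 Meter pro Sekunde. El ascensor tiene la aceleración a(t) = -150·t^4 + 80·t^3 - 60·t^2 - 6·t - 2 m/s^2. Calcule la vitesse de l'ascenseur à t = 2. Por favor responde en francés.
Nous devons trouver la primitive de notre équation de l'accélération a(t) = -150·t^4 + 80·t^3 - 60·t^2 - 6·t - 2 1 fois. En prenant ∫a(t)dt et en appliquant v(0) = -1, nous trouvons v(t) = -30·t^5 + 20·t^4 - 20·t^3 - 3·t^2 - 2·t - 1. En utilisant v(t) = -30·t^5 + 20·t^4 - 20·t^3 - 3·t^2 - 2·t - 1 et en substituant t = 2, nous trouvons v = -817.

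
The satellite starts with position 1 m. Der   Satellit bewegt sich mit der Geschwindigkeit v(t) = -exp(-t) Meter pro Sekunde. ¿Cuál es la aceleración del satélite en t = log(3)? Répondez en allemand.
Um dies zu lösen, müssen wir 1 Ableitung unserer Gleichung für die Geschwindigkeit v(t) = -exp(-t) nehmen. Durch Ableiten von der Geschwindigkeit erhalten wir die Beschleunigung: a(t) = exp(-t). Wir haben die Beschleunigung a(t) = exp(-t). Durch Einsetzen von t = log(3): a(log(3)) = 1/3.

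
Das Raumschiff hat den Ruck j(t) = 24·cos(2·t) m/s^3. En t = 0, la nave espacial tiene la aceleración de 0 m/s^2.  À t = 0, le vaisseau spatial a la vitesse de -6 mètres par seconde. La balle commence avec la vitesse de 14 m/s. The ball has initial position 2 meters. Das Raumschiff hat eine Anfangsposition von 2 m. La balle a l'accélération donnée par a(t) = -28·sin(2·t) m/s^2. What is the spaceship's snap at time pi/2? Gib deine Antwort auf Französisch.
Pour résoudre ceci, nous devons prendre 1 dérivée de notre équation du jerk j(t) = 24·cos(2·t). En dérivant le jerk, nous obtenons le snap: s(t) = -48·sin(2·t). De l'équation du snap s(t) = -48·sin(2·t), nous substituons t = pi/2 pour obtenir s = 0.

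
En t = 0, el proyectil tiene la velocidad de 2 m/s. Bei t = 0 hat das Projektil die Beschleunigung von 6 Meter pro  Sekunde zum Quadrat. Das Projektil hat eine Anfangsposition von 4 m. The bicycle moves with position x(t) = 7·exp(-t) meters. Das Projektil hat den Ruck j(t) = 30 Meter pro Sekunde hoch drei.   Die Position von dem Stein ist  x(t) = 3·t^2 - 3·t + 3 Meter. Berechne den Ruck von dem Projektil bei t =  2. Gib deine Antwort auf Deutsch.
Wir haben den Ruck j(t) = 30. Durch Einsetzen von t = 2: j(2) = 30.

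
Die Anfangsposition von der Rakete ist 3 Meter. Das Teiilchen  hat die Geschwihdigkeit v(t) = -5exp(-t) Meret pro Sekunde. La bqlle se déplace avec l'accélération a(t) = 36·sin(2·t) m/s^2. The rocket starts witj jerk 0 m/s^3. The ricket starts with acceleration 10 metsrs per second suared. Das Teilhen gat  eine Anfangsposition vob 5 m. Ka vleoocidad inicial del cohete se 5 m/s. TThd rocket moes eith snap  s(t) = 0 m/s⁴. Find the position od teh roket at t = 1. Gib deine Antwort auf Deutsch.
Ausgehend von dem Snap s(t) = 0, nehmen wir 4 Integrale. Das Integral von dem Snap ist der Ruck. Mit j(0) = 0 erhalten wir j(t) = 0. Das Integral von dem Ruck ist die Beschleunigung. Mit a(0) = 10 erhalten wir a(t) = 10. Die Stammfunktion von der Beschleunigung ist die Geschwindigkeit. Mit v(0) = 5 erhalten wir v(t) = 10·t + 5. Die Stammfunktion von der Geschwindigkeit ist die Position. Mit x(0) = 3 erhalten wir x(t) = 5·t^2 + 5·t + 3. Aus der Gleichung für die Position x(t) = 5·t^2 + 5·t + 3, setzen wir t = 1 ein und erhalten x = 13.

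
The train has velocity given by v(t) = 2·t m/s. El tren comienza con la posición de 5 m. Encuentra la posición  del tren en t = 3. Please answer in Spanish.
Partiendo de la velocidad v(t) = 2·t, tomamos 1 integral. Tomando ∫v(t)dt y aplicando x(0) = 5, encontramos x(t) = t^2 + 5. Usando x(t) = t^2 + 5 y sustituyendo t = 3, encontramos x = 14.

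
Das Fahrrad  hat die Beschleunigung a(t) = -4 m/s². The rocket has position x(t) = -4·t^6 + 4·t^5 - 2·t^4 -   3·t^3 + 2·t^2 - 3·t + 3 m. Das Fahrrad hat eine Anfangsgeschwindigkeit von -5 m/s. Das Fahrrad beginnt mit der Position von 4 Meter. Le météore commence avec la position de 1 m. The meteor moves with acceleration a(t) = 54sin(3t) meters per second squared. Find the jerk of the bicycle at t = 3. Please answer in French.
Nous devons dériver notre équation de l'accélération a(t) = -4 1 fois. En prenant d/dt de a(t), nous trouvons j(t) = 0. Nous avons le jerk j(t) = 0. En substituant t = 3: j(3) = 0.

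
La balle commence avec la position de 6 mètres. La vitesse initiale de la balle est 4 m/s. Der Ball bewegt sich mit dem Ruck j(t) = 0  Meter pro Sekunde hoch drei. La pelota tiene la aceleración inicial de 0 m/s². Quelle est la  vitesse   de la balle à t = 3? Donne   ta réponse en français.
En partant du jerk j(t) = 0, nous prenons 2 intégrales. En intégrant le jerk et en utilisant la condition initiale a(0) = 0, nous obtenons a(t) = 0. La primitive de l'accélération, avec v(0) = 4, donne la vitesse: v(t) = 4. De l'équation de la vitesse v(t) = 4, nous substituons t = 3 pour obtenir v = 4.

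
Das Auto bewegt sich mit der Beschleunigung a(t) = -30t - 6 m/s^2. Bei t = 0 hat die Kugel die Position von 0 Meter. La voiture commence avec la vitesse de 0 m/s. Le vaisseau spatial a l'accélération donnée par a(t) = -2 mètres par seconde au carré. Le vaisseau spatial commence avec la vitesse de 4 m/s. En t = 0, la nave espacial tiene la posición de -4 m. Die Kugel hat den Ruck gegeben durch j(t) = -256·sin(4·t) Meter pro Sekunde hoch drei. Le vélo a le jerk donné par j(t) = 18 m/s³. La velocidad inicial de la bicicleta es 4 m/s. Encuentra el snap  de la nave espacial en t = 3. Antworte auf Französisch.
Pour résoudre ceci, nous devons prendre 2 dérivées de notre équation de l'accélération a(t) = -2. En prenant d/dt de a(t), nous trouvons j(t) = 0. La dérivée du jerk donne le snap: s(t) = 0. Nous avons le snap s(t) = 0. En substituant t = 3: s(3) = 0.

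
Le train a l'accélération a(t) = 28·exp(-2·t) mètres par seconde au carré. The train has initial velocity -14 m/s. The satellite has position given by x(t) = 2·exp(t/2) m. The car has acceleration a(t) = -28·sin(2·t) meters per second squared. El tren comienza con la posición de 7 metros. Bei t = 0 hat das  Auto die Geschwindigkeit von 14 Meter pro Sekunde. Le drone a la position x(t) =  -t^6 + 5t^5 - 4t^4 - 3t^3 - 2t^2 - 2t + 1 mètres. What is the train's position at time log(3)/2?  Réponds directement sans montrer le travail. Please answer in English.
At t = log(3)/2, x = 7/3.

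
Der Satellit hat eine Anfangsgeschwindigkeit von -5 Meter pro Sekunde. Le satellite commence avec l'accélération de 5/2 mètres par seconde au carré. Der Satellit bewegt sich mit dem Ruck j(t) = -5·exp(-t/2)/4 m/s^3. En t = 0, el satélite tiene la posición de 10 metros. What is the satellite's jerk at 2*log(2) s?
Using j(t) = -5·exp(-t/2)/4 and substituting t = 2*log(2), we find j = -5/8.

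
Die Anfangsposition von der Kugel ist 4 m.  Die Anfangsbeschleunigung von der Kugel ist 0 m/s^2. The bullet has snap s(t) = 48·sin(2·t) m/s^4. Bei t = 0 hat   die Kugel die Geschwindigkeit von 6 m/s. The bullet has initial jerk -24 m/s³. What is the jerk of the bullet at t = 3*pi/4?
We need to integrate our snap equation s(t) = 48·sin(2·t) 1 time. Integrating snap and using the initial condition j(0) = -24, we get j(t) = -24·cos(2·t). From the given jerk equation j(t) = -24·cos(2·t), we substitute t = 3*pi/4 to get j = 0.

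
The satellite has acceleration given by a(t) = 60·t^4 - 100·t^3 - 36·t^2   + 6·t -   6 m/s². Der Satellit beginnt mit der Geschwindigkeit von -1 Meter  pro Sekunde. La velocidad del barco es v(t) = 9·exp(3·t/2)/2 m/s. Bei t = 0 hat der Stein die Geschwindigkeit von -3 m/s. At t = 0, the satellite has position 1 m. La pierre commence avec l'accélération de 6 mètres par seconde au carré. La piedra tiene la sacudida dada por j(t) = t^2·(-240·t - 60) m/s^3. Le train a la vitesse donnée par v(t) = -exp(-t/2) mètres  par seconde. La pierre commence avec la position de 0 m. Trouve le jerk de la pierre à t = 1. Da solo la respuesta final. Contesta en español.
En t = 1, j = -300.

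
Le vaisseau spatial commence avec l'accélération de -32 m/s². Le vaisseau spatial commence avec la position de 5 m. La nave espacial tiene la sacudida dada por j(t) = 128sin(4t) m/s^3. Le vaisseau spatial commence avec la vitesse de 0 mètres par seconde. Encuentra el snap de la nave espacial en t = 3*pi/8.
Partiendo de la sacudida j(t) = 128·sin(4·t), tomamos 1 derivada. La derivada de la sacudida da el snap: s(t) = 512·cos(4·t). Usando s(t) = 512·cos(4·t) y sustituyendo t = 3*pi/8, encontramos s = 0.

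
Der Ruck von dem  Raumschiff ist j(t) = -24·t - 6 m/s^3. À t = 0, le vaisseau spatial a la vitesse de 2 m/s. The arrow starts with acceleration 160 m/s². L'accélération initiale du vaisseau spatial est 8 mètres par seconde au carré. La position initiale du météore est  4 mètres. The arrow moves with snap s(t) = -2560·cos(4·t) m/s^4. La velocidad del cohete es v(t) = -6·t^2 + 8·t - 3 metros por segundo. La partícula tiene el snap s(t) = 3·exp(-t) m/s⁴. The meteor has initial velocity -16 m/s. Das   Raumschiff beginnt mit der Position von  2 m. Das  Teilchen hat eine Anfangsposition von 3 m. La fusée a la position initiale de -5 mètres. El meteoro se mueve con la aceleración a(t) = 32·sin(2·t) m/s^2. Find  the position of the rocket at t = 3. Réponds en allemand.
Ausgehend von der Geschwindigkeit v(t) = -6·t^2 + 8·t - 3, nehmen wir 1 Stammfunktion. Durch Integration von der Geschwindigkeit und Verwendung der Anfangsbedingung x(0) = -5, erhalten wir x(t) = -2·t^3 + 4·t^2 - 3·t - 5. Wir haben die Position x(t) = -2·t^3 + 4·t^2 - 3·t - 5. Durch Einsetzen von t = 3: x(3) = -32.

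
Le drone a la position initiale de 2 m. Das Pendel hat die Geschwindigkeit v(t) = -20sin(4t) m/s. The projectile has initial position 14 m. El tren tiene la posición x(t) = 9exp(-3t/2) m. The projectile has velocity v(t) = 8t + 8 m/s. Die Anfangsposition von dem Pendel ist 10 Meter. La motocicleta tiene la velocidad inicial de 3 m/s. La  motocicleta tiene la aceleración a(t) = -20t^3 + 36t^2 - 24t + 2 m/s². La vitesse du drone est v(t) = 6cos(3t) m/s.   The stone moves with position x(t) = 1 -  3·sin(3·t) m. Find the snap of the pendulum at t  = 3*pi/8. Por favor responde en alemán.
Ausgehend von der Geschwindigkeit v(t) = -20·sin(4·t), nehmen wir 3 Ableitungen. Mit d/dt von v(t) finden wir a(t) = -80·cos(4·t). Mit d/dt von a(t) finden wir j(t) = 320·sin(4·t). Die Ableitung von dem Ruck ergibt den Snap: s(t) = 1280·cos(4·t). Aus der Gleichung für den Snap s(t) = 1280·cos(4·t), setzen wir t = 3*pi/8 ein und erhalten s = 0.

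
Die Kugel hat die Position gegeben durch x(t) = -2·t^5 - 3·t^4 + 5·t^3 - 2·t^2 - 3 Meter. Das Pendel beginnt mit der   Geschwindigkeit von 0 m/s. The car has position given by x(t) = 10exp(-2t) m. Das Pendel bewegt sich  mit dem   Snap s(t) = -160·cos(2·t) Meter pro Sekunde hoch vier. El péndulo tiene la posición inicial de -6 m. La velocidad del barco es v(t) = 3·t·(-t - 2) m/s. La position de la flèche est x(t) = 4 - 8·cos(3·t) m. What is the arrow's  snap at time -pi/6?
To solve this, we need to take 4 derivatives of our position equation x(t) = 4 - 8·cos(3·t). The derivative of position gives velocity: v(t) = 24·sin(3·t). Taking d/dt of v(t), we find a(t) = 72·cos(3·t). The derivative of acceleration gives jerk: j(t) = -216·sin(3·t). Differentiating jerk, we get snap: s(t) = -648·cos(3·t). Using s(t) = -648·cos(3·t) and substituting t = -pi/6, we find s = 0.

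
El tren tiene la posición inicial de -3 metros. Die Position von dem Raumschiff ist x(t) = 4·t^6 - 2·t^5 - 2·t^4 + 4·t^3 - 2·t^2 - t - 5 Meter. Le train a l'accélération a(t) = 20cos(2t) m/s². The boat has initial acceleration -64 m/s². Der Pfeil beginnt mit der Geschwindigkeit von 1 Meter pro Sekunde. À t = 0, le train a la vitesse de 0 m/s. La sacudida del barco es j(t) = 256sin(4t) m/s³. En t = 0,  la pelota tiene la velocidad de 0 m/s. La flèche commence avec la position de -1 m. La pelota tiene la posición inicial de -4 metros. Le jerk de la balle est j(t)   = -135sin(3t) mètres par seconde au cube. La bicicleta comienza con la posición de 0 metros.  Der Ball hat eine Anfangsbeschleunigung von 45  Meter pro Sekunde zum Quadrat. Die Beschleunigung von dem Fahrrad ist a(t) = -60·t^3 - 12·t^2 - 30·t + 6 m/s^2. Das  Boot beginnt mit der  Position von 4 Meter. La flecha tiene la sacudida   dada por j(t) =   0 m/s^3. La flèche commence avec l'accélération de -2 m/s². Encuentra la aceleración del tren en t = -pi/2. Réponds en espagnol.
De la ecuación de la aceleración a(t) = 20·cos(2·t), sustituimos t = -pi/2 para obtener a = -20.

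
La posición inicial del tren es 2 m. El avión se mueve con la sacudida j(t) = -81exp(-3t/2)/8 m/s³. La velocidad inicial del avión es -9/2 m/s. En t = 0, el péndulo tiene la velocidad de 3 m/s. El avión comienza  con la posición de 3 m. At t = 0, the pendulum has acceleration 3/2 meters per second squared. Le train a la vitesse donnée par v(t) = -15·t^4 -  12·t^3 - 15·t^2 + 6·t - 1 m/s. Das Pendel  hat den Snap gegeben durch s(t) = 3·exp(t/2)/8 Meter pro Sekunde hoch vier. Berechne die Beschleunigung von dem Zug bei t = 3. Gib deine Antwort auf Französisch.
En partant de la vitesse v(t) = -15·t^4 - 12·t^3 - 15·t^2 + 6·t - 1, nous prenons 1 dérivée. En dérivant la vitesse, nous obtenons l'accélération: a(t) = -60·t^3 - 36·t^2 - 30·t + 6. De l'équation de l'accélération a(t) = -60·t^3 - 36·t^2 - 30·t + 6, nous substituons t = 3 pour obtenir a = -2028.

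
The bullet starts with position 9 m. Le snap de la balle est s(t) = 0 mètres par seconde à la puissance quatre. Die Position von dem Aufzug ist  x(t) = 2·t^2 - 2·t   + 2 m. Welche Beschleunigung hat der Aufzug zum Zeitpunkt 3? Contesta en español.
Debemos derivar nuestra ecuación de la posición x(t) = 2·t^2 - 2·t + 2 2 veces. Tomando d/dt de x(t), encontramos v(t) = 4·t - 2. Tomando d/dt de v(t), encontramos a(t) = 4. Tenemos la aceleración a(t) = 4. Sustituyendo t = 3: a(3) = 4.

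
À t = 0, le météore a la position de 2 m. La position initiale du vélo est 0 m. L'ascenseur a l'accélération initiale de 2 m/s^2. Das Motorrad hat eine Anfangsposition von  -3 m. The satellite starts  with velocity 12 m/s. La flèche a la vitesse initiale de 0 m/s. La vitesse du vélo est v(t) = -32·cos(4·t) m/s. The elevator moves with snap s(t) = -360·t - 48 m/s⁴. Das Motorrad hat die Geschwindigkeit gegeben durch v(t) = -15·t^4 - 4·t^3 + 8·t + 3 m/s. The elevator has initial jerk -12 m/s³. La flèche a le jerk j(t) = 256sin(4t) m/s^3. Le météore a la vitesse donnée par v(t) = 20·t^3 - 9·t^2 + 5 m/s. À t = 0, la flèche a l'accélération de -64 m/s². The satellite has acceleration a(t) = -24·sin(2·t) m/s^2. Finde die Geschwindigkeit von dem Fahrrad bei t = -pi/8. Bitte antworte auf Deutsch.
Mit v(t) = -32·cos(4·t) und Einsetzen von t = -pi/8, finden wir v = 0.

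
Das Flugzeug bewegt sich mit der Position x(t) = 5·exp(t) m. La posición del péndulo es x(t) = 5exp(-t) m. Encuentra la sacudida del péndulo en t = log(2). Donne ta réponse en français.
Pour résoudre ceci, nous devons prendre 3 dérivées de notre équation de la position x(t) = 5·exp(-t). La dérivée de la position donne la vitesse: v(t) = -5·exp(-t). En prenant d/dt de v(t), nous trouvons a(t) = 5·exp(-t). En prenant d/dt de a(t), nous trouvons j(t) = -5·exp(-t). Nous avons le jerk j(t) = -5·exp(-t). En substituant t = log(2): j(log(2)) = -5/2.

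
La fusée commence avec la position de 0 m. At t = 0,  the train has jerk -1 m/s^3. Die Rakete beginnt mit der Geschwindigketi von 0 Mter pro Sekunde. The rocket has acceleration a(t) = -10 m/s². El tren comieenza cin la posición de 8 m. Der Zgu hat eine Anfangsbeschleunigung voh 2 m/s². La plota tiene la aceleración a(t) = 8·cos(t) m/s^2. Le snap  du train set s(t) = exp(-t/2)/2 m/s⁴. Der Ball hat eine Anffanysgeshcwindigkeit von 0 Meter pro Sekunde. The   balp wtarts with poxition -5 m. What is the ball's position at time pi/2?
We need to integrate our acceleration equation a(t) = 8·cos(t) 2 times. Integrating acceleration and using the initial condition v(0) = 0, we get v(t) = 8·sin(t). Integrating velocity and using the initial condition x(0) = -5, we get x(t) = 3 - 8·cos(t). From the given position equation x(t) = 3 - 8·cos(t), we substitute t = pi/2 to get x = 3.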